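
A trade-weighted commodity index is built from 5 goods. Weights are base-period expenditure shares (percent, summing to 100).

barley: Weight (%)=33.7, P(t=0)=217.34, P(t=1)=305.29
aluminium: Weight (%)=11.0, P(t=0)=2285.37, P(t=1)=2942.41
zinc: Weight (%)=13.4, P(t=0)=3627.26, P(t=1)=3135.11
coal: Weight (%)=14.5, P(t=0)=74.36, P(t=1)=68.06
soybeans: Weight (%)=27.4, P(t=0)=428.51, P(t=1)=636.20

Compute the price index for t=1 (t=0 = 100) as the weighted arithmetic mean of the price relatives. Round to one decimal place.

127.0

barley: 33.7 × (305.29/217.34) = 33.7 × 1.404666 = 47.3372
aluminium: 11.0 × (2942.41/2285.37) = 11.0 × 1.287498 = 14.1625
zinc: 13.4 × (3135.11/3627.26) = 13.4 × 0.864319 = 11.5819
coal: 14.5 × (68.06/74.36) = 14.5 × 0.915277 = 13.2715
soybeans: 27.4 × (636.20/428.51) = 27.4 × 1.484679 = 40.6802
Index = Σ wᵢ·(p₁ᵢ/p₀ᵢ) = 47.3372 + 14.1625 + 11.5819 + 13.2715 + 40.6802 = 127.0333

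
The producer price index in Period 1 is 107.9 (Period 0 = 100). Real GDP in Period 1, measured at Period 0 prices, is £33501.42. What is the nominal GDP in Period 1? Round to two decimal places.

36148.03

Nominal = Real × (Index/100) = 33501.42 × (107.9/100)
        = 33501.42 × 1.079 = 36148.0322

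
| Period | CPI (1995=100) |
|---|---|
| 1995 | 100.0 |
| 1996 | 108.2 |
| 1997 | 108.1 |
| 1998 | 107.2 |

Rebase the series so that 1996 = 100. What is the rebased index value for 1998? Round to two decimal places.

99.08

Rebased(1998) = 107.2 / 108.2 × 100 = 99.0758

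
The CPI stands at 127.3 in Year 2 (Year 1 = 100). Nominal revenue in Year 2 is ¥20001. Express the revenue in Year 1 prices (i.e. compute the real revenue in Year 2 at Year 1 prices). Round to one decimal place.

15711.7

Real = Nominal ÷ (Index/100) = 20001 ÷ (127.3/100)
     = 20001 ÷ 1.273 = 15711.7046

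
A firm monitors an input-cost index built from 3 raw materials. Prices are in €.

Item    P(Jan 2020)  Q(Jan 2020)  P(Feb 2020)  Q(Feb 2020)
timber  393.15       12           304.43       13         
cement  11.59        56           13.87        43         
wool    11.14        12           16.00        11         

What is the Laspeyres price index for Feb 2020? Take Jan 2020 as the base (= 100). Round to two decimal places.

84.03

Laspeyres price index uses base-period quantities as weights.
ΣP(Feb 2020)·Q(Jan 2020) = 304.43×12 + 13.87×56 + 16.00×12 = 3653.16 + 776.72 + 192 = 4621.88
ΣP(Jan 2020)·Q(Jan 2020) = 393.15×12 + 11.59×56 + 11.14×12 = 4717.8 + 649.04 + 133.68 = 5500.52
Index = 4621.88 / 5500.52 × 100 = 84.0262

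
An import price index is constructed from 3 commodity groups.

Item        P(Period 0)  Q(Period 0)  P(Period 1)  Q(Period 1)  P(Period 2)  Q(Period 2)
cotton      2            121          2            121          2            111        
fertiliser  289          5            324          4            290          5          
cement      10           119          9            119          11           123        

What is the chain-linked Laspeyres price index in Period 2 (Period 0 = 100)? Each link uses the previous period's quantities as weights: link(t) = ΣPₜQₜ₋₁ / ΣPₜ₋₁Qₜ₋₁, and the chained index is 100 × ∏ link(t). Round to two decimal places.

Link Period 0→Period 1:
ΣP(Period 1)Q(Period 0) = 2×121 + 324×5 + 9×119 = 242 + 1620 + 1071 = 2933
ΣP(Period 0)Q(Period 0) = 2×121 + 289×5 + 10×119 = 242 + 1445 + 1190 = 2877
link = 2933/2877 = 1.019465
Link Period 1→Period 2:
ΣP(Period 2)Q(Period 1) = 2×121 + 290×4 + 11×119 = 242 + 1160 + 1309 = 2711
ΣP(Period 1)Q(Period 1) = 2×121 + 324×4 + 9×119 = 242 + 1296 + 1071 = 2609
link = 2711/2609 = 1.039095
Chained index = 100 × 1.019465 × 1.039095 = 105.9321

105.93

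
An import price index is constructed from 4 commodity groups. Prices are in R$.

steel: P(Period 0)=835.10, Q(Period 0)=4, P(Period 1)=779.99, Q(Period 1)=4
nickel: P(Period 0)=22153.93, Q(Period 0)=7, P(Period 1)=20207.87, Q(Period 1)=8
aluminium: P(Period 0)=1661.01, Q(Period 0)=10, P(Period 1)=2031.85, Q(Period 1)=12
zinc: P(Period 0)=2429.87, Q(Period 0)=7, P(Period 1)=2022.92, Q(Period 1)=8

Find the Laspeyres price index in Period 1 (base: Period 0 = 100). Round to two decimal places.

Laspeyres price index uses base-period quantities as weights.
ΣP(Period 1)·Q(Period 0) = 779.99×4 + 20207.87×7 + 2031.85×10 + 2022.92×7 = 3119.96 + 141455.09 + 20318.5 + 14160.44 = 179053.99
ΣP(Period 0)·Q(Period 0) = 835.10×4 + 22153.93×7 + 1661.01×10 + 2429.87×7 = 3340.4 + 155077.51 + 16610.1 + 17009.09 = 192037.1
Index = 179053.99 / 192037.1 × 100 = 93.2393

93.24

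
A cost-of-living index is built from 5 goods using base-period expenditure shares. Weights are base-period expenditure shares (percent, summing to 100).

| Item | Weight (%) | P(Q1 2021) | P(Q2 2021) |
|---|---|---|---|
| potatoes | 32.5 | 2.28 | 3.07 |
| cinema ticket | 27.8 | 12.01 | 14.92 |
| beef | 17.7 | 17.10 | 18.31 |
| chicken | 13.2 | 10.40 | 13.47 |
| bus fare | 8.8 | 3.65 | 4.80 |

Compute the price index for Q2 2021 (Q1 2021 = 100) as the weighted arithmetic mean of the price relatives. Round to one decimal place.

125.9

potatoes: 32.5 × (3.07/2.28) = 32.5 × 1.346491 = 43.7610
cinema ticket: 27.8 × (14.92/12.01) = 27.8 × 1.242298 = 34.5359
beef: 17.7 × (18.31/17.10) = 17.7 × 1.070760 = 18.9525
chicken: 13.2 × (13.47/10.40) = 13.2 × 1.295192 = 17.0965
bus fare: 8.8 × (4.80/3.65) = 8.8 × 1.315068 = 11.5726
Index = Σ wᵢ·(p₁ᵢ/p₀ᵢ) = 43.7610 + 34.5359 + 18.9525 + 17.0965 + 11.5726 = 125.9184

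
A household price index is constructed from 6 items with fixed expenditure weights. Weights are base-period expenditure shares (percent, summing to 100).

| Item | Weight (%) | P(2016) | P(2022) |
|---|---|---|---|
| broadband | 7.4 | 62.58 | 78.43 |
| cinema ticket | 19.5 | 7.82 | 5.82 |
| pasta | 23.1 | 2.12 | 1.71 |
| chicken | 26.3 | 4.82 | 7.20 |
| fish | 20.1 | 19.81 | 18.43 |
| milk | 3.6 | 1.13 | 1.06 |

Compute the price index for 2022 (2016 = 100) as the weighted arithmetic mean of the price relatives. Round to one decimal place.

103.8

broadband: 7.4 × (78.43/62.58) = 7.4 × 1.253276 = 9.2742
cinema ticket: 19.5 × (5.82/7.82) = 19.5 × 0.744246 = 14.5128
pasta: 23.1 × (1.71/2.12) = 23.1 × 0.806604 = 18.6325
chicken: 26.3 × (7.20/4.82) = 26.3 × 1.493776 = 39.2863
fish: 20.1 × (18.43/19.81) = 20.1 × 0.930338 = 18.6998
milk: 3.6 × (1.06/1.13) = 3.6 × 0.938053 = 3.3770
Index = Σ wᵢ·(p₁ᵢ/p₀ᵢ) = 9.2742 + 14.5128 + 18.6325 + 39.2863 + 18.6998 + 3.3770 = 103.7827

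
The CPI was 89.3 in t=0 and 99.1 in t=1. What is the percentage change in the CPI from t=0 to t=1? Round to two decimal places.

Change = (99.1 − 89.3) / 89.3 × 100
       = 9.8 / 89.3 × 100 = 10.9742%

10.97%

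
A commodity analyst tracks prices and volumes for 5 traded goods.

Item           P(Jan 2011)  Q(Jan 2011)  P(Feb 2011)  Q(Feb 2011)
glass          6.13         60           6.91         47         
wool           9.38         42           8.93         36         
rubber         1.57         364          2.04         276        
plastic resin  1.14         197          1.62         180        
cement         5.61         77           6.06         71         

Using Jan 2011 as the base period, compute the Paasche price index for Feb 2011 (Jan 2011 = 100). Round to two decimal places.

116.15

Paasche price index uses current-period quantities as weights.
ΣP(Feb 2011)·Q(Feb 2011) = 6.91×47 + 8.93×36 + 2.04×276 + 1.62×180 + 6.06×71 = 324.77 + 321.48 + 563.04 + 291.6 + 430.26 = 1931.15
ΣP(Jan 2011)·Q(Feb 2011) = 6.13×47 + 9.38×36 + 1.57×276 + 1.14×180 + 5.61×71 = 288.11 + 337.68 + 433.32 + 205.2 + 398.31 = 1662.62
Index = 1931.15 / 1662.62 × 100 = 116.1510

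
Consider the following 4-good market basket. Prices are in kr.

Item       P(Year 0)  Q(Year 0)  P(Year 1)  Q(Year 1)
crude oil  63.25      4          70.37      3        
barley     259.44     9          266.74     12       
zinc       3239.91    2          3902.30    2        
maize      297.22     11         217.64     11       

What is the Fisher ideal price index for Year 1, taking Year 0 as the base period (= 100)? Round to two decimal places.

104.34

Laspeyres component (base-period weights):
ΣP(Year 1)Q(Year 0) = 70.37×4 + 266.74×9 + 3902.30×2 + 217.64×11 = 281.48 + 2400.66 + 7804.6 + 2394.04 = 12880.78
ΣP(Year 0)Q(Year 0) = 63.25×4 + 259.44×9 + 3239.91×2 + 297.22×11 = 253 + 2334.96 + 6479.82 + 3269.42 = 12337.2
L = 12880.78 / 12337.2 × 100 = 104.4060
Paasche component (current-period weights):
ΣP(Year 1)Q(Year 1) = 70.37×3 + 266.74×12 + 3902.30×2 + 217.64×11 = 211.11 + 3200.88 + 7804.6 + 2394.04 = 13610.63
ΣP(Year 0)Q(Year 1) = 63.25×3 + 259.44×12 + 3239.91×2 + 297.22×11 = 189.75 + 3113.28 + 6479.82 + 3269.42 = 13052.27
P = 13610.63 / 13052.27 × 100 = 104.2779
Fisher = √(L × P) = √(104.4060 × 104.2779) = 104.3419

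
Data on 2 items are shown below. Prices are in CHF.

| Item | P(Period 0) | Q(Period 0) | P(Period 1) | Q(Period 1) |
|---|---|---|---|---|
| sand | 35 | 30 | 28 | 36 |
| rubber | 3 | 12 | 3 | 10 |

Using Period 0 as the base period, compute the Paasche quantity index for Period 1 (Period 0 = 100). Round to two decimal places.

Paasche quantity index uses current-period prices as weights.
ΣP(Period 1)·Q(Period 1) = 28×36 + 3×10 = 1008 + 30 = 1038
ΣP(Period 1)·Q(Period 0) = 28×30 + 3×12 = 840 + 36 = 876
Index = 1038 / 876 × 100 = 118.4932

118.49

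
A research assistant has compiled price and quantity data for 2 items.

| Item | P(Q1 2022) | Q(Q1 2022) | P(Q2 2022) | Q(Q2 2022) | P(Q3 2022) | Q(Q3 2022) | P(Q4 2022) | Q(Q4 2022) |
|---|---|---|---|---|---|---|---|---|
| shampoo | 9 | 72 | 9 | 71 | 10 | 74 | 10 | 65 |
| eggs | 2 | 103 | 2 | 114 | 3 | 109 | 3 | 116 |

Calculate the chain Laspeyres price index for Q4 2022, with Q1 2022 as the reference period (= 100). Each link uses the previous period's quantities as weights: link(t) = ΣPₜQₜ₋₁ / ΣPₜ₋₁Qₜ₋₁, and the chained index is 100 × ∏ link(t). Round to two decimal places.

Link Q1 2022→Q2 2022:
ΣP(Q2 2022)Q(Q1 2022) = 9×72 + 2×103 = 648 + 206 = 854
ΣP(Q1 2022)Q(Q1 2022) = 9×72 + 2×103 = 648 + 206 = 854
link = 854/854 = 1.000000
Link Q2 2022→Q3 2022:
ΣP(Q3 2022)Q(Q2 2022) = 10×71 + 3×114 = 710 + 342 = 1052
ΣP(Q2 2022)Q(Q2 2022) = 9×71 + 2×114 = 639 + 228 = 867
link = 1052/867 = 1.213379
Link Q3 2022→Q4 2022:
ΣP(Q4 2022)Q(Q3 2022) = 10×74 + 3×109 = 740 + 327 = 1067
ΣP(Q3 2022)Q(Q3 2022) = 10×74 + 3×109 = 740 + 327 = 1067
link = 1067/1067 = 1.000000
Chained index = 100 × 1.000000 × 1.213379 × 1.000000 = 121.3379

121.34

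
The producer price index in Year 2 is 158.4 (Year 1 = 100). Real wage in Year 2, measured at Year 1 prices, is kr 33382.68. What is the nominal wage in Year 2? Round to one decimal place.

52878.2

Nominal = Real × (Index/100) = 33382.68 × (158.4/100)
        = 33382.68 × 1.584 = 52878.1651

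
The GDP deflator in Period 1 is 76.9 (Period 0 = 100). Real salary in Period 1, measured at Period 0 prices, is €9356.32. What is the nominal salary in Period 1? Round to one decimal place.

7195.0

Nominal = Real × (Index/100) = 9356.32 × (76.9/100)
        = 9356.32 × 0.769 = 7195.0101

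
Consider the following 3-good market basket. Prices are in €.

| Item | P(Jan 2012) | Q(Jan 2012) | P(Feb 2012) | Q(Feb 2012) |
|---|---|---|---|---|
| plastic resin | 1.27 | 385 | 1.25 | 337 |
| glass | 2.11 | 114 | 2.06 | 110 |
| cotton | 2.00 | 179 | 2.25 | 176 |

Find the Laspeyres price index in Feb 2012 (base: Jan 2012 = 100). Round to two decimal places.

Laspeyres price index uses base-period quantities as weights.
ΣP(Feb 2012)·Q(Jan 2012) = 1.25×385 + 2.06×114 + 2.25×179 = 481.25 + 234.84 + 402.75 = 1118.84
ΣP(Jan 2012)·Q(Jan 2012) = 1.27×385 + 2.11×114 + 2.00×179 = 488.95 + 240.54 + 358 = 1087.49
Index = 1118.84 / 1087.49 × 100 = 102.8828

102.88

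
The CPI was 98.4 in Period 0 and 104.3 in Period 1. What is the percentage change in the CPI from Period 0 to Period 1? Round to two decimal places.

Change = (104.3 − 98.4) / 98.4 × 100
       = 5.9 / 98.4 × 100 = 5.9959%

6.00%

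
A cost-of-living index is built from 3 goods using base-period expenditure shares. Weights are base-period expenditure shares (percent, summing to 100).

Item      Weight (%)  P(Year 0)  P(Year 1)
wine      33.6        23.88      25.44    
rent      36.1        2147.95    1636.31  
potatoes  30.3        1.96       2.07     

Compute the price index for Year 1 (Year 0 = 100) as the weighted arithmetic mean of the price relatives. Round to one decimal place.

wine: 33.6 × (25.44/23.88) = 33.6 × 1.065327 = 35.7950
rent: 36.1 × (1636.31/2147.95) = 36.1 × 0.761801 = 27.5010
potatoes: 30.3 × (2.07/1.96) = 30.3 × 1.056122 = 32.0005
Index = Σ wᵢ·(p₁ᵢ/p₀ᵢ) = 35.7950 + 27.5010 + 32.0005 = 95.2965

95.3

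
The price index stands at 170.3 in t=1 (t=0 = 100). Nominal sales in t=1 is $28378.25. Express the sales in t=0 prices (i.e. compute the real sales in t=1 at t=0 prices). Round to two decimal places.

Real = Nominal ÷ (Index/100) = 28378.25 ÷ (170.3/100)
     = 28378.25 ÷ 1.703 = 16663.6817

16663.68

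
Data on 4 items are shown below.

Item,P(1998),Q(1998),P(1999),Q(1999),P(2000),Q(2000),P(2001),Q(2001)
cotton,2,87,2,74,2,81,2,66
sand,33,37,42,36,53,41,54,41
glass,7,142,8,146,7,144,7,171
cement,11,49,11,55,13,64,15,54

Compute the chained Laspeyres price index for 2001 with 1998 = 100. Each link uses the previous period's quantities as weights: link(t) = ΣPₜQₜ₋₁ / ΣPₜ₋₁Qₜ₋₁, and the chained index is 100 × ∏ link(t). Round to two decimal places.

133.61

Link 1998→1999:
ΣP(1999)Q(1998) = 2×87 + 42×37 + 8×142 + 11×49 = 174 + 1554 + 1136 + 539 = 3403
ΣP(1998)Q(1998) = 2×87 + 33×37 + 7×142 + 11×49 = 174 + 1221 + 994 + 539 = 2928
link = 3403/2928 = 1.162227
Link 1999→2000:
ΣP(2000)Q(1999) = 2×74 + 53×36 + 7×146 + 13×55 = 148 + 1908 + 1022 + 715 = 3793
ΣP(1999)Q(1999) = 2×74 + 42×36 + 8×146 + 11×55 = 148 + 1512 + 1168 + 605 = 3433
link = 3793/3433 = 1.104865
Link 2000→2001:
ΣP(2001)Q(2000) = 2×81 + 54×41 + 7×144 + 15×64 = 162 + 2214 + 1008 + 960 = 4344
ΣP(2000)Q(2000) = 2×81 + 53×41 + 7×144 + 13×64 = 162 + 2173 + 1008 + 832 = 4175
link = 4344/4175 = 1.040479
Chained index = 100 × 1.162227 × 1.104865 × 1.040479 = 133.6082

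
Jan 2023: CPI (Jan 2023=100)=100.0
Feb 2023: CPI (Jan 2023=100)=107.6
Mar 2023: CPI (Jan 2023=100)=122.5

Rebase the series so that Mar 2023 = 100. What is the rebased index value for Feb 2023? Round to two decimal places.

87.84

Rebased(Feb 2023) = 107.6 / 122.5 × 100 = 87.8367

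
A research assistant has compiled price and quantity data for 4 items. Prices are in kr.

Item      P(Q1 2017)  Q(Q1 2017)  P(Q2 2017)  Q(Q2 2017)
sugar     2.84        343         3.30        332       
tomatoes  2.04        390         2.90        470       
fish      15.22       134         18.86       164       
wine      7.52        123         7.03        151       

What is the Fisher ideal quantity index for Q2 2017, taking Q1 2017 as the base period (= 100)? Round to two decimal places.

Laspeyres component (base-period weights):
ΣP(Q1 2017)Q(Q2 2017) = 2.84×332 + 2.04×470 + 15.22×164 + 7.52×151 = 942.88 + 958.8 + 2496.08 + 1135.52 = 5533.28
ΣP(Q1 2017)Q(Q1 2017) = 2.84×343 + 2.04×390 + 15.22×134 + 7.52×123 = 974.12 + 795.6 + 2039.48 + 924.96 = 4734.16
L = 5533.28 / 4734.16 × 100 = 116.8799
Paasche component (current-period weights):
ΣP(Q2 2017)Q(Q2 2017) = 3.30×332 + 2.90×470 + 18.86×164 + 7.03×151 = 1095.6 + 1363 + 3093.04 + 1061.53 = 6613.17
ΣP(Q2 2017)Q(Q1 2017) = 3.30×343 + 2.90×390 + 18.86×134 + 7.03×123 = 1131.9 + 1131 + 2527.24 + 864.69 = 5654.83
P = 6613.17 / 5654.83 × 100 = 116.9473
Fisher = √(L × P) = √(116.8799 × 116.9473) = 116.9136

116.91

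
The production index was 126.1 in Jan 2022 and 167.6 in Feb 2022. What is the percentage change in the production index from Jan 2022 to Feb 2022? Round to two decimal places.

32.91%

Change = (167.6 − 126.1) / 126.1 × 100
       = 41.5 / 126.1 × 100 = 32.9104%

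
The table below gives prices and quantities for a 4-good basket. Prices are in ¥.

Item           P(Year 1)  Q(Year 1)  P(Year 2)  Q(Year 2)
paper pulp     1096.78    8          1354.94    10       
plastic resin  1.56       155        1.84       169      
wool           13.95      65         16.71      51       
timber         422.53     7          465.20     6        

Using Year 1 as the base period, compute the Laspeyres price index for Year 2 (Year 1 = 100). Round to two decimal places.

120.08

Laspeyres price index uses base-period quantities as weights.
ΣP(Year 2)·Q(Year 1) = 1354.94×8 + 1.84×155 + 16.71×65 + 465.20×7 = 10839.52 + 285.2 + 1086.15 + 3256.4 = 15467.27
ΣP(Year 1)·Q(Year 1) = 1096.78×8 + 1.56×155 + 13.95×65 + 422.53×7 = 8774.24 + 241.8 + 906.75 + 2957.71 = 12880.5
Index = 15467.27 / 12880.5 × 100 = 120.0828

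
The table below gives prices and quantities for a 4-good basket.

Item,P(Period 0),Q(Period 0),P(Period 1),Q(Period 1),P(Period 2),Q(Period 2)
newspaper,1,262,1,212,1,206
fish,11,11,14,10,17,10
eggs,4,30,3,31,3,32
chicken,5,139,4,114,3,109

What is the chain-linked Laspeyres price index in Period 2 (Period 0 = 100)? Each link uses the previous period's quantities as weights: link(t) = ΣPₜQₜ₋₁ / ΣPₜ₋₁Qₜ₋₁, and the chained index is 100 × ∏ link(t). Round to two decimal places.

Link Period 0→Period 1:
ΣP(Period 1)Q(Period 0) = 1×262 + 14×11 + 3×30 + 4×139 = 262 + 154 + 90 + 556 = 1062
ΣP(Period 0)Q(Period 0) = 1×262 + 11×11 + 4×30 + 5×139 = 262 + 121 + 120 + 695 = 1198
link = 1062/1198 = 0.886477
Link Period 1→Period 2:
ΣP(Period 2)Q(Period 1) = 1×212 + 17×10 + 3×31 + 3×114 = 212 + 170 + 93 + 342 = 817
ΣP(Period 1)Q(Period 1) = 1×212 + 14×10 + 3×31 + 4×114 = 212 + 140 + 93 + 456 = 901
link = 817/901 = 0.906770
Chained index = 100 × 0.886477 × 0.906770 = 80.3831

80.38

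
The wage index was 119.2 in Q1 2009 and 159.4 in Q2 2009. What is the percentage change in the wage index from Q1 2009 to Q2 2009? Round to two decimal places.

33.72%

Change = (159.4 − 119.2) / 119.2 × 100
       = 40.2 / 119.2 × 100 = 33.7248%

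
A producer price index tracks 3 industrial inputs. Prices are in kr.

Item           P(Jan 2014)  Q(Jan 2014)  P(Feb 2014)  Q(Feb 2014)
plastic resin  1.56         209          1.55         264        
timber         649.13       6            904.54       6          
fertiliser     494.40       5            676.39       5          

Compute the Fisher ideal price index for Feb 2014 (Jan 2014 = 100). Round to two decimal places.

136.23

Laspeyres component (base-period weights):
ΣP(Feb 2014)Q(Jan 2014) = 1.55×209 + 904.54×6 + 676.39×5 = 323.95 + 5427.24 + 3381.95 = 9133.14
ΣP(Jan 2014)Q(Jan 2014) = 1.56×209 + 649.13×6 + 494.40×5 = 326.04 + 3894.78 + 2472 = 6692.82
L = 9133.14 / 6692.82 × 100 = 136.4618
Paasche component (current-period weights):
ΣP(Feb 2014)Q(Feb 2014) = 1.55×264 + 904.54×6 + 676.39×5 = 409.2 + 5427.24 + 3381.95 = 9218.39
ΣP(Jan 2014)Q(Feb 2014) = 1.56×264 + 649.13×6 + 494.40×5 = 411.84 + 3894.78 + 2472 = 6778.62
P = 9218.39 / 6778.62 × 100 = 135.9921
Fisher = √(L × P) = √(136.4618 × 135.9921) = 136.2267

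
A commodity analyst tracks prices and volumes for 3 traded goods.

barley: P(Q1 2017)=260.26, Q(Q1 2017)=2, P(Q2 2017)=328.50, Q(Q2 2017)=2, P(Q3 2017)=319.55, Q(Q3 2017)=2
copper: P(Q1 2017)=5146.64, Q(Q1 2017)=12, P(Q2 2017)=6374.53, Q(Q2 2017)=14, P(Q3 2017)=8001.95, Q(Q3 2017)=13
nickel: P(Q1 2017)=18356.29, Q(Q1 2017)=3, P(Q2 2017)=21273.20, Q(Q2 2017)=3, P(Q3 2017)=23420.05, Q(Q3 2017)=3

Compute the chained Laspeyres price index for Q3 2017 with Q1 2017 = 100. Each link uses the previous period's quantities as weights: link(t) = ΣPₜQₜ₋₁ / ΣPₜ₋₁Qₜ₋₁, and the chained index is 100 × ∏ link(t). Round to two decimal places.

Link Q1 2017→Q2 2017:
ΣP(Q2 2017)Q(Q1 2017) = 328.50×2 + 6374.53×12 + 21273.20×3 = 657 + 76494.36 + 63819.6 = 140970.96
ΣP(Q1 2017)Q(Q1 2017) = 260.26×2 + 5146.64×12 + 18356.29×3 = 520.52 + 61759.68 + 55068.87 = 117349.07
link = 140970.96/117349.07 = 1.201296
Link Q2 2017→Q3 2017:
ΣP(Q3 2017)Q(Q2 2017) = 319.55×2 + 8001.95×14 + 23420.05×3 = 639.1 + 112027.3 + 70260.15 = 182926.55
ΣP(Q2 2017)Q(Q2 2017) = 328.50×2 + 6374.53×14 + 21273.20×3 = 657 + 89243.42 + 63819.6 = 153720.02
link = 182926.55/153720.02 = 1.189998
Chained index = 100 × 1.201296 × 1.189998 = 142.9540

142.95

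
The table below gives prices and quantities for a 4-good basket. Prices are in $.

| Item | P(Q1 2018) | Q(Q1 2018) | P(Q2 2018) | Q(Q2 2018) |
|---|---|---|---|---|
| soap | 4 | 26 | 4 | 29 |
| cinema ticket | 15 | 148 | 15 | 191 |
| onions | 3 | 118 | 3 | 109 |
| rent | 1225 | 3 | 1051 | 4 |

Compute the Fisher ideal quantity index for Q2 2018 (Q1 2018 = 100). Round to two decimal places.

129.01

Laspeyres component (base-period weights):
ΣP(Q1 2018)Q(Q2 2018) = 4×29 + 15×191 + 3×109 + 1225×4 = 116 + 2865 + 327 + 4900 = 8208
ΣP(Q1 2018)Q(Q1 2018) = 4×26 + 15×148 + 3×118 + 1225×3 = 104 + 2220 + 354 + 3675 = 6353
L = 8208 / 6353 × 100 = 129.1988
Paasche component (current-period weights):
ΣP(Q2 2018)Q(Q2 2018) = 4×29 + 15×191 + 3×109 + 1051×4 = 116 + 2865 + 327 + 4204 = 7512
ΣP(Q2 2018)Q(Q1 2018) = 4×26 + 15×148 + 3×118 + 1051×3 = 104 + 2220 + 354 + 3153 = 5831
P = 7512 / 5831 × 100 = 128.8287
Fisher = √(L × P) = √(129.1988 × 128.8287) = 129.0136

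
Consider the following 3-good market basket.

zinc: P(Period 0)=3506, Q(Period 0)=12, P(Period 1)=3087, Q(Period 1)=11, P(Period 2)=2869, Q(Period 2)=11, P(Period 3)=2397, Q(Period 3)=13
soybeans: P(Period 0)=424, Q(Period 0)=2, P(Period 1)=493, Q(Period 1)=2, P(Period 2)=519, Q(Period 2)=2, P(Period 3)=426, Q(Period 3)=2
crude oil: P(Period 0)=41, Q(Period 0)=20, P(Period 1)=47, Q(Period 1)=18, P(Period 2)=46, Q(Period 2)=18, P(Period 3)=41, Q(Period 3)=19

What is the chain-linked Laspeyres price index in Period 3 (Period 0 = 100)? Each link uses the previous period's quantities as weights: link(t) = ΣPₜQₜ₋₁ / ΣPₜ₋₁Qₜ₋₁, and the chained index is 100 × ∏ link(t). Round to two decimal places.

Link Period 0→Period 1:
ΣP(Period 1)Q(Period 0) = 3087×12 + 493×2 + 47×20 = 37044 + 986 + 940 = 38970
ΣP(Period 0)Q(Period 0) = 3506×12 + 424×2 + 41×20 = 42072 + 848 + 820 = 43740
link = 38970/43740 = 0.890947
Link Period 1→Period 2:
ΣP(Period 2)Q(Period 1) = 2869×11 + 519×2 + 46×18 = 31559 + 1038 + 828 = 33425
ΣP(Period 1)Q(Period 1) = 3087×11 + 493×2 + 47×18 = 33957 + 986 + 846 = 35789
link = 33425/35789 = 0.933946
Link Period 2→Period 3:
ΣP(Period 3)Q(Period 2) = 2397×11 + 426×2 + 41×18 = 26367 + 852 + 738 = 27957
ΣP(Period 2)Q(Period 2) = 2869×11 + 519×2 + 46×18 = 31559 + 1038 + 828 = 33425
link = 27957/33425 = 0.836410
Chained index = 100 × 0.890947 × 0.933946 × 0.836410 = 69.5973

69.60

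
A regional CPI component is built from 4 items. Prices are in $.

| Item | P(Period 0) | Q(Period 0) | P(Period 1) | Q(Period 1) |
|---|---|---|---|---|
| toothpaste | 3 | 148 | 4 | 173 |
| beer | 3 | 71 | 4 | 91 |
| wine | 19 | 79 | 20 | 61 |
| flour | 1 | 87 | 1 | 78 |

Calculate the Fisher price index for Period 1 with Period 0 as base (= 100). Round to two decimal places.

114.64

Laspeyres component (base-period weights):
ΣP(Period 1)Q(Period 0) = 4×148 + 4×71 + 20×79 + 1×87 = 592 + 284 + 1580 + 87 = 2543
ΣP(Period 0)Q(Period 0) = 3×148 + 3×71 + 19×79 + 1×87 = 444 + 213 + 1501 + 87 = 2245
L = 2543 / 2245 × 100 = 113.2739
Paasche component (current-period weights):
ΣP(Period 1)Q(Period 1) = 4×173 + 4×91 + 20×61 + 1×78 = 692 + 364 + 1220 + 78 = 2354
ΣP(Period 0)Q(Period 1) = 3×173 + 3×91 + 19×61 + 1×78 = 519 + 273 + 1159 + 78 = 2029
P = 2354 / 2029 × 100 = 116.0177
Fisher = √(L × P) = √(113.2739 × 116.0177) = 114.6376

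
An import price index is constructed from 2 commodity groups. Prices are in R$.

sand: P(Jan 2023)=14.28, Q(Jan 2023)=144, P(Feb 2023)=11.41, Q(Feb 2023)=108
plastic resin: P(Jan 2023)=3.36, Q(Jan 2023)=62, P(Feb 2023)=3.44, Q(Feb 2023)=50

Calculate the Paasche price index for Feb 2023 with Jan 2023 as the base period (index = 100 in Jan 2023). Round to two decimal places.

82.11

Paasche price index uses current-period quantities as weights.
ΣP(Feb 2023)·Q(Feb 2023) = 11.41×108 + 3.44×50 = 1232.28 + 172 = 1404.28
ΣP(Jan 2023)·Q(Feb 2023) = 14.28×108 + 3.36×50 = 1542.24 + 168 = 1710.24
Index = 1404.28 / 1710.24 × 100 = 82.1101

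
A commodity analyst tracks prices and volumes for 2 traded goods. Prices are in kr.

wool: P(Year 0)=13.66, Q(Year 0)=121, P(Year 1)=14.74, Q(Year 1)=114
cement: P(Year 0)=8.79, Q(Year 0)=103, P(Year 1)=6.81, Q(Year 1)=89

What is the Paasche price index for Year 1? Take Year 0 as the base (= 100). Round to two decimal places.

97.73

Paasche price index uses current-period quantities as weights.
ΣP(Year 1)·Q(Year 1) = 14.74×114 + 6.81×89 = 1680.36 + 606.09 = 2286.45
ΣP(Year 0)·Q(Year 1) = 13.66×114 + 8.79×89 = 1557.24 + 782.31 = 2339.55
Index = 2286.45 / 2339.55 × 100 = 97.7303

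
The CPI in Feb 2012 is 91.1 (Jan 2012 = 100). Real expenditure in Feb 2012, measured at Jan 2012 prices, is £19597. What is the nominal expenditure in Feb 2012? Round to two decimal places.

Nominal = Real × (Index/100) = 19597 × (91.1/100)
        = 19597 × 0.911 = 17852.8670

17852.87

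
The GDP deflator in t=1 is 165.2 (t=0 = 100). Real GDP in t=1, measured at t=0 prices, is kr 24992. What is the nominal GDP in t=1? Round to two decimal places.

Nominal = Real × (Index/100) = 24992 × (165.2/100)
        = 24992 × 1.652 = 41286.7840

41286.78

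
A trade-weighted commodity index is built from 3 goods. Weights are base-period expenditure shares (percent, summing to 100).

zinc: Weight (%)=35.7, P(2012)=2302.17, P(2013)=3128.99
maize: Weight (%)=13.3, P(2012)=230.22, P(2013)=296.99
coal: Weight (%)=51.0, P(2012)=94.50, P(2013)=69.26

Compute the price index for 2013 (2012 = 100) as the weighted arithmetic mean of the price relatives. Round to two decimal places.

103.06

zinc: 35.7 × (3128.99/2302.17) = 35.7 × 1.359148 = 48.5216
maize: 13.3 × (296.99/230.22) = 13.3 × 1.290027 = 17.1574
coal: 51.0 × (69.26/94.50) = 51.0 × 0.732910 = 37.3784
Index = Σ wᵢ·(p₁ᵢ/p₀ᵢ) = 48.5216 + 17.1574 + 37.3784 = 103.0574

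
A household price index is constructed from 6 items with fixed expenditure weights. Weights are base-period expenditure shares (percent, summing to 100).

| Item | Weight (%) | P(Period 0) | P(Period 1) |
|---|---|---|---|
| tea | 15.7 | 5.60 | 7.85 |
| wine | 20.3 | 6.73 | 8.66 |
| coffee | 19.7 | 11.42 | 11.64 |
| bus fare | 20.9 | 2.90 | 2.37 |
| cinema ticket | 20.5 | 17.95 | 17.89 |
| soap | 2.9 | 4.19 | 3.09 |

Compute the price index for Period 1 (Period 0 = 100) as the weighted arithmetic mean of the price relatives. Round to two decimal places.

tea: 15.7 × (7.85/5.60) = 15.7 × 1.401786 = 22.0080
wine: 20.3 × (8.66/6.73) = 20.3 × 1.286776 = 26.1215
coffee: 19.7 × (11.64/11.42) = 19.7 × 1.019264 = 20.0795
bus fare: 20.9 × (2.37/2.90) = 20.9 × 0.817241 = 17.0803
cinema ticket: 20.5 × (17.89/17.95) = 20.5 × 0.996657 = 20.4315
soap: 2.9 × (3.09/4.19) = 2.9 × 0.737470 = 2.1387
Index = Σ wᵢ·(p₁ᵢ/p₀ᵢ) = 22.0080 + 26.1215 + 20.0795 + 17.0803 + 20.4315 + 2.1387 = 107.8596

107.86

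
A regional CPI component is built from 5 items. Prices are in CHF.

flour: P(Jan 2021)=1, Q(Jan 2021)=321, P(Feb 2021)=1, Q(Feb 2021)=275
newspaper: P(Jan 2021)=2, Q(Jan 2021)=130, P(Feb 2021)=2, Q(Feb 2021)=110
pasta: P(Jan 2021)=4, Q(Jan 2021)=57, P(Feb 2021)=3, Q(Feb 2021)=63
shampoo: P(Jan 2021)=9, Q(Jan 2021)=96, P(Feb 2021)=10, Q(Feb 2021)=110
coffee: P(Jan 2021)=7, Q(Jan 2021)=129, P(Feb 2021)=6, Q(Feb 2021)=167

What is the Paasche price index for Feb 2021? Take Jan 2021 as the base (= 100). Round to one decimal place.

Paasche price index uses current-period quantities as weights.
ΣP(Feb 2021)·Q(Feb 2021) = 1×275 + 2×110 + 3×63 + 10×110 + 6×167 = 275 + 220 + 189 + 1100 + 1002 = 2786
ΣP(Jan 2021)·Q(Feb 2021) = 1×275 + 2×110 + 4×63 + 9×110 + 7×167 = 275 + 220 + 252 + 990 + 1169 = 2906
Index = 2786 / 2906 × 100 = 95.8706

95.9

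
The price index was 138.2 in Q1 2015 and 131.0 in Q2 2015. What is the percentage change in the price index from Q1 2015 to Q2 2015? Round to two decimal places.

-5.21%

Change = (131.0 − 138.2) / 138.2 × 100
       = -7.2 / 138.2 × 100 = -5.2098%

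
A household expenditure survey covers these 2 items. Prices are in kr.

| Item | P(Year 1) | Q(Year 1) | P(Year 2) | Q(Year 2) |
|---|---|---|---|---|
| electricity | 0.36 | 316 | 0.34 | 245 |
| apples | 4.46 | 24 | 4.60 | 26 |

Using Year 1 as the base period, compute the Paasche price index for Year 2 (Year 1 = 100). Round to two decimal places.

Paasche price index uses current-period quantities as weights.
ΣP(Year 2)·Q(Year 2) = 0.34×245 + 4.60×26 = 83.3 + 119.6 = 202.9
ΣP(Year 1)·Q(Year 2) = 0.36×245 + 4.46×26 = 88.2 + 115.96 = 204.16
Index = 202.9 / 204.16 × 100 = 99.3828

99.38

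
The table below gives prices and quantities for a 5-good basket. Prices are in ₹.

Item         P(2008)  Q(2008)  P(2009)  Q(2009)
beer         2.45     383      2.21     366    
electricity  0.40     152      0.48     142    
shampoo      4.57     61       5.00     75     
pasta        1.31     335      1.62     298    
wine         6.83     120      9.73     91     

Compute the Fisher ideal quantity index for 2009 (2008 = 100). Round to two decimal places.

90.14

Laspeyres component (base-period weights):
ΣP(2008)Q(2009) = 2.45×366 + 0.40×142 + 4.57×75 + 1.31×298 + 6.83×91 = 896.7 + 56.8 + 342.75 + 390.38 + 621.53 = 2308.16
ΣP(2008)Q(2008) = 2.45×383 + 0.40×152 + 4.57×61 + 1.31×335 + 6.83×120 = 938.35 + 60.8 + 278.77 + 438.85 + 819.6 = 2536.37
L = 2308.16 / 2536.37 × 100 = 91.0025
Paasche component (current-period weights):
ΣP(2009)Q(2009) = 2.21×366 + 0.48×142 + 5.00×75 + 1.62×298 + 9.73×91 = 808.86 + 68.16 + 375 + 482.76 + 885.43 = 2620.21
ΣP(2009)Q(2008) = 2.21×383 + 0.48×152 + 5.00×61 + 1.62×335 + 9.73×120 = 846.43 + 72.96 + 305 + 542.7 + 1167.6 = 2934.69
P = 2620.21 / 2934.69 × 100 = 89.2840
Fisher = √(L × P) = √(91.0025 × 89.2840) = 90.1392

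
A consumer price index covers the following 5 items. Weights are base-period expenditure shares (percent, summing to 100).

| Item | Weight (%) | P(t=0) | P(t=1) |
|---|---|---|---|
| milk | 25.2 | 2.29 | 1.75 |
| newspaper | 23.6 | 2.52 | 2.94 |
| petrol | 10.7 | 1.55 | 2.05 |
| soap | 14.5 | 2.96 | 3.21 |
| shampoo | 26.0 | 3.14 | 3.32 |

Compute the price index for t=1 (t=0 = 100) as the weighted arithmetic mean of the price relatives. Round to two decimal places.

104.16

milk: 25.2 × (1.75/2.29) = 25.2 × 0.764192 = 19.2576
newspaper: 23.6 × (2.94/2.52) = 23.6 × 1.166667 = 27.5333
petrol: 10.7 × (2.05/1.55) = 10.7 × 1.322581 = 14.1516
soap: 14.5 × (3.21/2.96) = 14.5 × 1.084459 = 15.7247
shampoo: 26.0 × (3.32/3.14) = 26.0 × 1.057325 = 27.4904
Index = Σ wᵢ·(p₁ᵢ/p₀ᵢ) = 19.2576 + 27.5333 + 14.1516 + 15.7247 + 27.4904 = 104.1577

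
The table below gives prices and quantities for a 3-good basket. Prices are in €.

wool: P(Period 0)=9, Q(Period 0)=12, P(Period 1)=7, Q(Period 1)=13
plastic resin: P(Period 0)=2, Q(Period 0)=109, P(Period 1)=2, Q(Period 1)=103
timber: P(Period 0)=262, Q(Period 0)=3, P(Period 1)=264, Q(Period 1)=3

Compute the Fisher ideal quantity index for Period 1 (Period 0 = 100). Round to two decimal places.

Laspeyres component (base-period weights):
ΣP(Period 0)Q(Period 1) = 9×13 + 2×103 + 262×3 = 117 + 206 + 786 = 1109
ΣP(Period 0)Q(Period 0) = 9×12 + 2×109 + 262×3 = 108 + 218 + 786 = 1112
L = 1109 / 1112 × 100 = 99.7302
Paasche component (current-period weights):
ΣP(Period 1)Q(Period 1) = 7×13 + 2×103 + 264×3 = 91 + 206 + 792 = 1089
ΣP(Period 1)Q(Period 0) = 7×12 + 2×109 + 264×3 = 84 + 218 + 792 = 1094
P = 1089 / 1094 × 100 = 99.5430
Fisher = √(L × P) = √(99.7302 × 99.5430) = 99.6365

99.64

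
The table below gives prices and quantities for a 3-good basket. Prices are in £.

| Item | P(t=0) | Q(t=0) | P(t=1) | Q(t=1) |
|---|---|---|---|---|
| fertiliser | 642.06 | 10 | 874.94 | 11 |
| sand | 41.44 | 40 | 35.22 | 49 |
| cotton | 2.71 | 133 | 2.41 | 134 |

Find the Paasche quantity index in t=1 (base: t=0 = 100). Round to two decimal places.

Paasche quantity index uses current-period prices as weights.
ΣP(t=1)·Q(t=1) = 874.94×11 + 35.22×49 + 2.41×134 = 9624.34 + 1725.78 + 322.94 = 11673.06
ΣP(t=1)·Q(t=0) = 874.94×10 + 35.22×40 + 2.41×133 = 8749.4 + 1408.8 + 320.53 = 10478.73
Index = 11673.06 / 10478.73 × 100 = 111.3977

111.40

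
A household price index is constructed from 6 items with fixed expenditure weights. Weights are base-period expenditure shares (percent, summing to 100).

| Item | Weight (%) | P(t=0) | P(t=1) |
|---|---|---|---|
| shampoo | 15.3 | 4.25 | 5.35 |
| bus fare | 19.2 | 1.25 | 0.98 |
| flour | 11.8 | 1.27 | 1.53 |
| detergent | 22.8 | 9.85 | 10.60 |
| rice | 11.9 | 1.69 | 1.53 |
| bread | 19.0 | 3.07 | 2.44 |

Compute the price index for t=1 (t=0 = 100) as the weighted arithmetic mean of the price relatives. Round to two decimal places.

shampoo: 15.3 × (5.35/4.25) = 15.3 × 1.258824 = 19.2600
bus fare: 19.2 × (0.98/1.25) = 19.2 × 0.784000 = 15.0528
flour: 11.8 × (1.53/1.27) = 11.8 × 1.204724 = 14.2157
detergent: 22.8 × (10.60/9.85) = 22.8 × 1.076142 = 24.5360
rice: 11.9 × (1.53/1.69) = 11.9 × 0.905325 = 10.7734
bread: 19.0 × (2.44/3.07) = 19.0 × 0.794788 = 15.1010
Index = Σ wᵢ·(p₁ᵢ/p₀ᵢ) = 19.2600 + 15.0528 + 14.2157 + 24.5360 + 10.7734 + 15.1010 = 98.9389

98.94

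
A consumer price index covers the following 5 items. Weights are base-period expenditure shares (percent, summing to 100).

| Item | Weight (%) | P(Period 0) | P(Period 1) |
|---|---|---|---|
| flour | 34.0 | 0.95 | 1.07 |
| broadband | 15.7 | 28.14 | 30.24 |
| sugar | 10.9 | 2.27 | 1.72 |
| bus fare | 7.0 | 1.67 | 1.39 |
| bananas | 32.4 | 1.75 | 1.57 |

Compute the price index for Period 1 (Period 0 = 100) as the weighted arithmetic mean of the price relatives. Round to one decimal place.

flour: 34.0 × (1.07/0.95) = 34.0 × 1.126316 = 38.2947
broadband: 15.7 × (30.24/28.14) = 15.7 × 1.074627 = 16.8716
sugar: 10.9 × (1.72/2.27) = 10.9 × 0.757709 = 8.2590
bus fare: 7.0 × (1.39/1.67) = 7.0 × 0.832335 = 5.8263
bananas: 32.4 × (1.57/1.75) = 32.4 × 0.897143 = 29.0674
Index = Σ wᵢ·(p₁ᵢ/p₀ᵢ) = 38.2947 + 16.8716 + 8.2590 + 5.8263 + 29.0674 = 98.3192

98.3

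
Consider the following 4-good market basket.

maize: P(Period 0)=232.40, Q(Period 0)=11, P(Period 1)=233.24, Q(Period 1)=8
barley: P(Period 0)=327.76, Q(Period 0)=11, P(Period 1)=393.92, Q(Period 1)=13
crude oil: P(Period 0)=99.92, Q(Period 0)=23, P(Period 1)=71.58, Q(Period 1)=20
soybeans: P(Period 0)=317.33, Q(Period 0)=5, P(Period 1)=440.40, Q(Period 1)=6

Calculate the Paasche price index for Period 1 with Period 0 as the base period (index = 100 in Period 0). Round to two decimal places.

Paasche price index uses current-period quantities as weights.
ΣP(Period 1)·Q(Period 1) = 233.24×8 + 393.92×13 + 71.58×20 + 440.40×6 = 1865.92 + 5120.96 + 1431.6 + 2642.4 = 11060.88
ΣP(Period 0)·Q(Period 1) = 232.40×8 + 327.76×13 + 99.92×20 + 317.33×6 = 1859.2 + 4260.88 + 1998.4 + 1903.98 = 10022.46
Index = 11060.88 / 10022.46 × 100 = 110.3609

110.36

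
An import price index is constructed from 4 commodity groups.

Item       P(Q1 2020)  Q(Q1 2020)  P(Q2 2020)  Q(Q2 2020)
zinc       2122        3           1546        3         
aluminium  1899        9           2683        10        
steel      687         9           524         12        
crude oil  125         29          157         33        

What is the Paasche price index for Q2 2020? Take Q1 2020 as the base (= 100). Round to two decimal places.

Paasche price index uses current-period quantities as weights.
ΣP(Q2 2020)·Q(Q2 2020) = 1546×3 + 2683×10 + 524×12 + 157×33 = 4638 + 26830 + 6288 + 5181 = 42937
ΣP(Q1 2020)·Q(Q2 2020) = 2122×3 + 1899×10 + 687×12 + 125×33 = 6366 + 18990 + 8244 + 4125 = 37725
Index = 42937 / 37725 × 100 = 113.8158

113.82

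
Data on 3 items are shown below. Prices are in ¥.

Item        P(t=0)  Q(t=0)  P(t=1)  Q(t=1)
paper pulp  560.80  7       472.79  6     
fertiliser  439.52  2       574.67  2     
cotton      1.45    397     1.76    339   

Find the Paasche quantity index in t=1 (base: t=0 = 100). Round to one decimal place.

88.9

Paasche quantity index uses current-period prices as weights.
ΣP(t=1)·Q(t=1) = 472.79×6 + 574.67×2 + 1.76×339 = 2836.74 + 1149.34 + 596.64 = 4582.72
ΣP(t=1)·Q(t=0) = 472.79×7 + 574.67×2 + 1.76×397 = 3309.53 + 1149.34 + 698.72 = 5157.59
Index = 4582.72 / 5157.59 × 100 = 88.8539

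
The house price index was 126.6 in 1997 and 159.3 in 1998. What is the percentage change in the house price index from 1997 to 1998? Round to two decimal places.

25.83%

Change = (159.3 − 126.6) / 126.6 × 100
       = 32.7 / 126.6 × 100 = 25.8294%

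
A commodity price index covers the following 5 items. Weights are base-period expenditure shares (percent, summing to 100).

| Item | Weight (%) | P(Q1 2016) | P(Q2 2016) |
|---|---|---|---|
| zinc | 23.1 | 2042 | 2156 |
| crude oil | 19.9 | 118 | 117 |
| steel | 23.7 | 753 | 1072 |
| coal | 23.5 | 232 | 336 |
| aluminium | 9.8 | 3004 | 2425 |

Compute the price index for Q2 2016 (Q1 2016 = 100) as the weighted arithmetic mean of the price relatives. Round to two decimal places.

119.81

zinc: 23.1 × (2156/2042) = 23.1 × 1.055828 = 24.3896
crude oil: 19.9 × (117/118) = 19.9 × 0.991525 = 19.7314
steel: 23.7 × (1072/753) = 23.7 × 1.423639 = 33.7402
coal: 23.5 × (336/232) = 23.5 × 1.448276 = 34.0345
aluminium: 9.8 × (2425/3004) = 9.8 × 0.807257 = 7.9111
Index = Σ wᵢ·(p₁ᵢ/p₀ᵢ) = 24.3896 + 19.7314 + 33.7402 + 34.0345 + 7.9111 = 119.8068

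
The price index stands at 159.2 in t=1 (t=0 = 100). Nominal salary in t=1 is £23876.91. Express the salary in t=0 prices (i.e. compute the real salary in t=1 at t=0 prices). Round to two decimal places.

Real = Nominal ÷ (Index/100) = 23876.91 ÷ (159.2/100)
     = 23876.91 ÷ 1.592 = 14998.0590

14998.06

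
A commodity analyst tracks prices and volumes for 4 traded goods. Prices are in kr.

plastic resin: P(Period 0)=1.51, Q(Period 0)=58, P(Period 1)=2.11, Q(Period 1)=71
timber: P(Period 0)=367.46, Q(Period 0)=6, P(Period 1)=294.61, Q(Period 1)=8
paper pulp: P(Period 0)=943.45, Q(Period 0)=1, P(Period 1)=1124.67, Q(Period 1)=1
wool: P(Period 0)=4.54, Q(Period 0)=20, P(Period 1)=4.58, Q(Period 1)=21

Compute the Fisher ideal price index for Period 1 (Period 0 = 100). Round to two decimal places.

Laspeyres component (base-period weights):
ΣP(Period 1)Q(Period 0) = 2.11×58 + 294.61×6 + 1124.67×1 + 4.58×20 = 122.38 + 1767.66 + 1124.67 + 91.6 = 3106.31
ΣP(Period 0)Q(Period 0) = 1.51×58 + 367.46×6 + 943.45×1 + 4.54×20 = 87.58 + 2204.76 + 943.45 + 90.8 = 3326.59
L = 3106.31 / 3326.59 × 100 = 93.3782
Paasche component (current-period weights):
ΣP(Period 1)Q(Period 1) = 2.11×71 + 294.61×8 + 1124.67×1 + 4.58×21 = 149.81 + 2356.88 + 1124.67 + 96.18 = 3727.54
ΣP(Period 0)Q(Period 1) = 1.51×71 + 367.46×8 + 943.45×1 + 4.54×21 = 107.21 + 2939.68 + 943.45 + 95.34 = 4085.68
P = 3727.54 / 4085.68 × 100 = 91.2343
Fisher = √(L × P) = √(93.3782 × 91.2343) = 92.3000

92.30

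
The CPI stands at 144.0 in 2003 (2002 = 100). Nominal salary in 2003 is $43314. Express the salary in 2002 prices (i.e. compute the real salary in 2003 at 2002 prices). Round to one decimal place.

30079.2

Real = Nominal ÷ (Index/100) = 43314 ÷ (144.0/100)
     = 43314 ÷ 1.440 = 30079.1667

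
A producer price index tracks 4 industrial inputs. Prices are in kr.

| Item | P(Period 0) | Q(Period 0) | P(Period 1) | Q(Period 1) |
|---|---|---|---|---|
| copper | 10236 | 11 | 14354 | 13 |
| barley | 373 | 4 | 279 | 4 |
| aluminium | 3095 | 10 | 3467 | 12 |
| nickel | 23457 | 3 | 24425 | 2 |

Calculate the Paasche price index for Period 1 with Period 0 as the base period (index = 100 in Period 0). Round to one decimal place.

Paasche price index uses current-period quantities as weights.
ΣP(Period 1)·Q(Period 1) = 14354×13 + 279×4 + 3467×12 + 24425×2 = 186602 + 1116 + 41604 + 48850 = 278172
ΣP(Period 0)·Q(Period 1) = 10236×13 + 373×4 + 3095×12 + 23457×2 = 133068 + 1492 + 37140 + 46914 = 218614
Index = 278172 / 218614 × 100 = 127.2435

127.2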